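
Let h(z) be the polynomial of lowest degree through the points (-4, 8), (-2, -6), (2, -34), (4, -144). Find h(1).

Evaluate each Lagrange basis at z = 1:
L_0(1) = (3)·(-1)·(-3)/[(-2)·(-6)·(-8)] = -3/32
L_1(1) = (5)·(-1)·(-3)/[(2)·(-4)·(-6)] = 5/16
L_2(1) = (5)·(3)·(-3)/[(6)·(4)·(-2)] = 15/16
L_3(1) = (5)·(3)·(-1)/[(8)·(6)·(2)] = -5/32
Sum: 8·(-3/32) + (-6)·(5/16) + (-34)·(15/16) + (-144)·(-5/32) = -12

-12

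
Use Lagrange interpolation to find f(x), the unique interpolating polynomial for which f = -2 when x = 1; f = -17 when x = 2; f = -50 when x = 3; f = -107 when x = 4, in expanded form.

f(x) = -x^3 - 3x^2 + x + 1

L_0(x) = (x - 2)(x - 3)(x - 4) / [-6] = -(1/6)x^3 + (3/2)x^2 - (13/3)x + 4
L_1(x) = (x - 1)(x - 3)(x - 4) / [2] = (1/2)x^3 - 4x^2 + (19/2)x - 6
L_2(x) = (x - 1)(x - 2)(x - 4) / [-2] = -(1/2)x^3 + (7/2)x^2 - 7x + 4
L_3(x) = (x - 1)(x - 2)(x - 3) / [6] = (1/6)x^3 - x^2 + (11/6)x - 1
f(x) = (-2)·L_0 + (-17)·L_1 + (-50)·L_2 + (-107)·L_3
  (-2)·L_0(x) = (1/3)x^3 - 3x^2 + (26/3)x - 8
  (-17)·L_1(x) = -(17/2)x^3 + 68x^2 - (323/2)x + 102
  (-50)·L_2(x) = 25x^3 - 175x^2 + 350x - 200
  (-107)·L_3(x) = -(107/6)x^3 + 107x^2 - (1177/6)x + 107
Adding term by term: -x^3 - 3x^2 + x + 1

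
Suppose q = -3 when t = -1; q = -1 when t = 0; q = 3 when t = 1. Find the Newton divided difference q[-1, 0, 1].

q[-1,0] = (-1 - (-3)) / (0 - (-1)) = 2
q[0,1] = (3 - (-1)) / (1 - 0) = 4
q[-1,0,1] = (4 - 2) / (1 - (-1)) = 1

1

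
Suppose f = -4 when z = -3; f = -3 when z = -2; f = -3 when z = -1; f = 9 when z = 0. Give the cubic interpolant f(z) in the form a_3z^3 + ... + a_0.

L_0(z) = (z + 2)(z + 1)z / [-6] = -(1/6)z^3 - (1/2)z^2 - (1/3)z
L_1(z) = (z + 3)(z + 1)z / [2] = (1/2)z^3 + 2z^2 + (3/2)z
L_2(z) = (z + 3)(z + 2)z / [-2] = -(1/2)z^3 - (5/2)z^2 - 3z
L_3(z) = (z + 3)(z + 2)(z + 1) / [6] = (1/6)z^3 + z^2 + (11/6)z + 1
f(z) = (-4)·L_0 + (-3)·L_1 + (-3)·L_2 + 9·L_3
  (-4)·L_0(z) = (2/3)z^3 + 2z^2 + (4/3)z
  (-3)·L_1(z) = -(3/2)z^3 - 6z^2 - (9/2)z
  (-3)·L_2(z) = (3/2)z^3 + (15/2)z^2 + 9z
  9·L_3(z) = (3/2)z^3 + 9z^2 + (33/2)z + 9
Adding term by term: (13/6)z^3 + (25/2)z^2 + (67/3)z + 9

f(z) = (13/6)z^3 + (25/2)z^2 + (67/3)z + 9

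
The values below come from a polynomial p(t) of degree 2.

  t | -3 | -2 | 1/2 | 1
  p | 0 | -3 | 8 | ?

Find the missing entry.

The 3 known values determine p uniquely (degree ≤ 2).
L_0(1) = (3)·(1/2)/[(-1)·(-7/2)] = 3/7
L_1(1) = (4)·(1/2)/[(1)·(-5/2)] = -4/5
L_2(1) = (4)·(3)/[(7/2)·(5/2)] = 48/35
Sum: 0 + (-3)·(-4/5) + 8·(48/35) = 468/35

468/35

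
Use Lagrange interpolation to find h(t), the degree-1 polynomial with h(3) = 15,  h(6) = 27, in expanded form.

h(t) = 4t + 3

L_0(t) = (t - 6) / [-3] = -(1/3)t + 2
L_1(t) = (t - 3) / [3] = (1/3)t - 1
h(t) = 15·L_0 + 27·L_1
  15·L_0(t) = -5t + 30
  27·L_1(t) = 9t - 27
Adding term by term: 4t + 3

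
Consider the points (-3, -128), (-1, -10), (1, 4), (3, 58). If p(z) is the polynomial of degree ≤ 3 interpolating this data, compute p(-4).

-271

Evaluate each Lagrange basis at z = -4:
L_0(-4) = (-3)·(-5)·(-7)/[(-2)·(-4)·(-6)] = 35/16
L_1(-4) = (-1)·(-5)·(-7)/[(2)·(-2)·(-4)] = -35/16
L_2(-4) = (-1)·(-3)·(-7)/[(4)·(2)·(-2)] = 21/16
L_3(-4) = (-1)·(-3)·(-5)/[(6)·(4)·(2)] = -5/16
Sum: (-128)·(35/16) + (-10)·(-35/16) + 4·(21/16) + 58·(-5/16) = -271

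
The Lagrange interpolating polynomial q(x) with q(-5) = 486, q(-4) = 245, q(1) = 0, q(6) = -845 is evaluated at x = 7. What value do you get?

Evaluate each Lagrange basis at x = 7:
L_0(7) = (11)·(6)·(1)/[(-1)·(-6)·(-11)] = -1
L_1(7) = (12)·(6)·(1)/[(1)·(-5)·(-10)] = 36/25
L_2(7) = (12)·(11)·(1)/[(6)·(5)·(-5)] = -22/25
L_3(7) = (12)·(11)·(6)/[(11)·(10)·(5)] = 36/25
Sum: 486·(-1) + 245·(36/25) + 0 + (-845)·(36/25) = -1350

-1350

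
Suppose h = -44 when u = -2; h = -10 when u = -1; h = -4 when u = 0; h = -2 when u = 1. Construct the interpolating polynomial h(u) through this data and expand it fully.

Build the Lagrange basis polynomials:
L_0(u) = (u + 1)u(u - 1) / [-6] = -(1/6)u^3 + (1/6)u
L_1(u) = (u + 2)u(u - 1) / [2] = (1/2)u^3 + (1/2)u^2 - u
L_2(u) = (u + 2)(u + 1)(u - 1) / [-2] = -(1/2)u^3 - u^2 + (1/2)u + 1
L_3(u) = (u + 2)(u + 1)u / [6] = (1/6)u^3 + (1/2)u^2 + (1/3)u
h(u) = (-44)·L_0 + (-10)·L_1 + (-4)·L_2 + (-2)·L_3
  (-44)·L_0(u) = (22/3)u^3 - (22/3)u
  (-10)·L_1(u) = -5u^3 - 5u^2 + 10u
  (-4)·L_2(u) = 2u^3 + 4u^2 - 2u - 4
  (-2)·L_3(u) = -(1/3)u^3 - u^2 - (2/3)u
Adding term by term: 4u^3 - 2u^2 - 4

h(u) = 4u^3 - 2u^2 - 4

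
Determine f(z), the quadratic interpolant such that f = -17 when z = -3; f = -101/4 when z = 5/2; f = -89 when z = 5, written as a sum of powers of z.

L_0(z) = (z - 5/2)(z - 5) / [44] = (1/44)z^2 - (15/88)z + 25/88
L_1(z) = (z + 3)(z - 5) / [-55/4] = -(4/55)z^2 + (8/55)z + 12/11
L_2(z) = (z + 3)(z - 5/2) / [20] = (1/20)z^2 + (1/40)z - 3/8
f(z) = (-17)·L_0 + (-101/4)·L_1 + (-89)·L_2
  (-17)·L_0(z) = -(17/44)z^2 + (255/88)z - 425/88
  (-101/4)·L_1(z) = (101/55)z^2 - (202/55)z - 303/11
  (-89)·L_2(z) = -(89/20)z^2 - (89/40)z + 267/8
Adding term by term: -3z^2 - 3z + 1

f(z) = -3z^2 - 3z + 1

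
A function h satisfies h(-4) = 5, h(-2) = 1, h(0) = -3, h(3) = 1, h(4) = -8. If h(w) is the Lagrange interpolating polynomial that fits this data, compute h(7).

Evaluate each Lagrange basis at w = 7:
L_0(7) = (9)·(7)·(4)·(3)/[(-2)·(-4)·(-7)·(-8)] = 27/16
L_1(7) = (11)·(7)·(4)·(3)/[(2)·(-2)·(-5)·(-6)] = -77/10
L_2(7) = (11)·(9)·(4)·(3)/[(4)·(2)·(-3)·(-4)] = 99/8
L_3(7) = (11)·(9)·(7)·(3)/[(7)·(5)·(3)·(-1)] = -99/5
L_4(7) = (11)·(9)·(7)·(4)/[(8)·(6)·(4)·(1)] = 231/16
Sum: 5·(27/16) + 1·(-77/10) + (-3)·(99/8) + 1·(-99/5) + (-8)·(231/16) = -2747/16

-2747/16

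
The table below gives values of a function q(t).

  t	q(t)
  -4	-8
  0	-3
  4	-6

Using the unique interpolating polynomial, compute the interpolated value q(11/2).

L_0(11/2) = (11/2)·(3/2)/[(-4)·(-8)] = 33/128
L_1(11/2) = (19/2)·(3/2)/[(4)·(-4)] = -57/64
L_2(11/2) = (19/2)·(11/2)/[(8)·(4)] = 209/128
Sum: (-8)·(33/128) + (-3)·(-57/64) + (-6)·(209/128) = -147/16

-147/16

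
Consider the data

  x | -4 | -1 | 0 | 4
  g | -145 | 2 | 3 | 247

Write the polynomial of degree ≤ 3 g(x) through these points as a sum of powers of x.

g(x) = 3x^3 + 3x^2 + x + 3

Newton's divided differences:
g[-4,-1] = (2 - (-145)) / (-1 - (-4)) = 49
g[-1,0] = (3 - 2) / (0 - (-1)) = 1
g[0,4] = (247 - 3) / (4 - 0) = 61
g[-4,-1,0] = (1 - 49) / (0 - (-4)) = -12
g[-1,0,4] = (61 - 1) / (4 - (-1)) = 12
g[-4,-1,0,4] = (12 - (-12)) / (4 - (-4)) = 3
g(x) = -145 + 49·(x + 4) + (-12)·(x + 4)(x + 1) + 3·(x + 4)(x + 1)x
Expanding: g(x) = 3x^3 + 3x^2 + x + 3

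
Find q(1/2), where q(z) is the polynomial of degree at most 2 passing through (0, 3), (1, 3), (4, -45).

4

L_0(1/2) = (-1/2)·(-7/2)/[(-1)·(-4)] = 7/16
L_1(1/2) = (1/2)·(-7/2)/[(1)·(-3)] = 7/12
L_2(1/2) = (1/2)·(-1/2)/[(4)·(3)] = -1/48
Sum: 3·(7/16) + 3·(7/12) + (-45)·(-1/48) = 4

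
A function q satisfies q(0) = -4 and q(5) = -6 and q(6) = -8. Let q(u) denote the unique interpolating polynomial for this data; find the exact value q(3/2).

-16/5

L_0(3/2) = (-7/2)·(-9/2)/[(-5)·(-6)] = 21/40
L_1(3/2) = (3/2)·(-9/2)/[(5)·(-1)] = 27/20
L_2(3/2) = (3/2)·(-7/2)/[(6)·(1)] = -7/8
Sum: (-4)·(21/40) + (-6)·(27/20) + (-8)·(-7/8) = -16/5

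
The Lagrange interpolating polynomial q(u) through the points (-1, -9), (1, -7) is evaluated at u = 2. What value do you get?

L_0(2) = (1)/[(-2)] = -1/2
L_1(2) = (3)/[(2)] = 3/2
Sum: (-9)·(-1/2) + (-7)·(3/2) = -6

-6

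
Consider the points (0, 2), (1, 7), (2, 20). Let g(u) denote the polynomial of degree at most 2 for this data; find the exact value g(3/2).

25/2

Using Newton's divided-difference form:
g[0,1] = (7 - 2) / (1 - 0) = 5
g[1,2] = (20 - 7) / (2 - 1) = 13
g[0,1,2] = (13 - 5) / (2 - 0) = 4
g(3/2) = 2 + 5·(3/2) + 4·(3/2)·(1/2) = 25/2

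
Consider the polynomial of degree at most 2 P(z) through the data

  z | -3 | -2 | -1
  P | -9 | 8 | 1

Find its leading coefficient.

L_0(z) = (z + 2)(z + 1) / [2] = (1/2)z^2 + (3/2)z + 1
L_1(z) = (z + 3)(z + 1) / [-1] = -z^2 - 4z - 3
L_2(z) = (z + 3)(z + 2) / [2] = (1/2)z^2 + (5/2)z + 3
P(z) = (-9)·L_0 + 8·L_1 + 1·L_2
Only the coefficient of z^2 is needed; take it from each L_i and combine:
(-9)·(1/2) + 8·(-1) + 1·(1/2) = -12

-12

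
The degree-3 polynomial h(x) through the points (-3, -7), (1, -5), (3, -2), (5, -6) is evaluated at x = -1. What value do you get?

-35/4

Evaluate each Lagrange basis at x = -1:
L_0(-1) = (-2)·(-4)·(-6)/[(-4)·(-6)·(-8)] = 1/4
L_1(-1) = (2)·(-4)·(-6)/[(4)·(-2)·(-4)] = 3/2
L_2(-1) = (2)·(-2)·(-6)/[(6)·(2)·(-2)] = -1
L_3(-1) = (2)·(-2)·(-4)/[(8)·(4)·(2)] = 1/4
Sum: (-7)·(1/4) + (-5)·(3/2) + (-2)·(-1) + (-6)·(1/4) = -35/4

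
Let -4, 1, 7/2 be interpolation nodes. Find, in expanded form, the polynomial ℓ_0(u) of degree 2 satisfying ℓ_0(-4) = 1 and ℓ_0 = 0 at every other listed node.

ℓ_0(u) = (u - 1)(u - 7/2) / [(-5)·(-15/2)]
       = (u^2 - (9/2)u + 7/2) / (75/2)

ℓ_0(u) = (2/75)u^2 - (3/25)u + 7/75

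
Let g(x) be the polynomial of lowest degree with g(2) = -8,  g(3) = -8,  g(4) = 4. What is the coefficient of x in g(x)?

-30

Build the Lagrange basis polynomials:
L_0(x) = (x - 3)(x - 4) / [2] = (1/2)x^2 - (7/2)x + 6
L_1(x) = (x - 2)(x - 4) / [-1] = -x^2 + 6x - 8
L_2(x) = (x - 2)(x - 3) / [2] = (1/2)x^2 - (5/2)x + 3
g(x) = (-8)·L_0 + (-8)·L_1 + 4·L_2
Only the coefficient of x is needed; take it from each L_i and combine:
(-8)·(-7/2) + (-8)·(6) + 4·(-5/2) = -30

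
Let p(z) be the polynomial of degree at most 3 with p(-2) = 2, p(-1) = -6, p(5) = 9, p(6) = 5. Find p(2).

-15/14

Evaluate each Lagrange basis at z = 2:
L_0(2) = (3)·(-3)·(-4)/[(-1)·(-7)·(-8)] = -9/14
L_1(2) = (4)·(-3)·(-4)/[(1)·(-6)·(-7)] = 8/7
L_2(2) = (4)·(3)·(-4)/[(7)·(6)·(-1)] = 8/7
L_3(2) = (4)·(3)·(-3)/[(8)·(7)·(1)] = -9/14
Sum: 2·(-9/14) + (-6)·(8/7) + 9·(8/7) + 5·(-9/14) = -15/14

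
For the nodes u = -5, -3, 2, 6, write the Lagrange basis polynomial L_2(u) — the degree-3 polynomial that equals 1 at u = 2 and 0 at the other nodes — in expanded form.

L_2(u) = (u + 5)(u + 3)(u - 6) / [(7)·(5)·(-4)]
       = (u^3 + 2u^2 - 33u - 90) / (-140)

L_2(u) = -(1/140)u^3 - (1/70)u^2 + (33/140)u + 9/14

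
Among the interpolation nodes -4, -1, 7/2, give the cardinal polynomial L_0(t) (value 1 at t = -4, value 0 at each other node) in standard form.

L_0(t) = (2/45)t^2 - (1/9)t - 7/45

L_0(t) = (t + 1)(t - 7/2) / [(-3)·(-15/2)]
       = (t^2 - (5/2)t - 7/2) / (45/2)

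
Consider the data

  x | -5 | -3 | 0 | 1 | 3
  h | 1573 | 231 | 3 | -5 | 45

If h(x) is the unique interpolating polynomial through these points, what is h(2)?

Evaluate each Lagrange basis at x = 2:
L_0(2) = (5)·(2)·(1)·(-1)/[(-2)·(-5)·(-6)·(-8)] = -1/48
L_1(2) = (7)·(2)·(1)·(-1)/[(2)·(-3)·(-4)·(-6)] = 7/72
L_2(2) = (7)·(5)·(1)·(-1)/[(5)·(3)·(-1)·(-3)] = -7/9
L_3(2) = (7)·(5)·(2)·(-1)/[(6)·(4)·(1)·(-2)] = 35/24
L_4(2) = (7)·(5)·(2)·(1)/[(8)·(6)·(3)·(2)] = 35/144
Sum: 1573·(-1/48) + 231·(7/72) + 3·(-7/9) + (-5)·(35/24) + 45·(35/144) = -9

-9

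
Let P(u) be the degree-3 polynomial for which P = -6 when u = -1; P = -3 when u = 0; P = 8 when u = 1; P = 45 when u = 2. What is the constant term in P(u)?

-3

L_0(u) = u(u - 1)(u - 2) / [-6] = -(1/6)u^3 + (1/2)u^2 - (1/3)u
L_1(u) = (u + 1)(u - 1)(u - 2) / [2] = (1/2)u^3 - u^2 - (1/2)u + 1
L_2(u) = (u + 1)u(u - 2) / [-2] = -(1/2)u^3 + (1/2)u^2 + u
L_3(u) = (u + 1)u(u - 1) / [6] = (1/6)u^3 - (1/6)u
P(u) = (-6)·L_0 + (-3)·L_1 + 8·L_2 + 45·L_3
Only the constant term is needed; take it from each L_i and combine:
(-6)·(0) + (-3)·(1) + 8·(0) + 45·(0) = -3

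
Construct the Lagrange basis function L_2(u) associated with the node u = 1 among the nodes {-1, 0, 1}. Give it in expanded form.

L_2(u) = (u + 1)u / [(2)·(1)]
       = (u^2 + u) / (2)

L_2(u) = (1/2)u^2 + (1/2)u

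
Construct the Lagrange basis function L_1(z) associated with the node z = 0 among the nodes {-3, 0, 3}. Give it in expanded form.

L_1(z) = -(1/9)z^2 + 1

L_1(z) = (z + 3)(z - 3) / [(3)·(-3)]
       = (z^2 - 9) / (-9)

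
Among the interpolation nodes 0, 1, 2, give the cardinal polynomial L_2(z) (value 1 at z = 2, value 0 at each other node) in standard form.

L_2(z) = z(z - 1) / [(2)·(1)]
       = (z^2 - z) / (2)

L_2(z) = (1/2)z^2 - (1/2)z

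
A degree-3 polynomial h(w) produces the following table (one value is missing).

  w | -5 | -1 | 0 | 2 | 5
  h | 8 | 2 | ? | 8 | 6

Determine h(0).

71/18

The 4 known values determine h uniquely (degree ≤ 3).
L_0(0) = (1)·(-2)·(-5)/[(-4)·(-7)·(-10)] = -1/28
L_1(0) = (5)·(-2)·(-5)/[(4)·(-3)·(-6)] = 25/36
L_2(0) = (5)·(1)·(-5)/[(7)·(3)·(-3)] = 25/63
L_3(0) = (5)·(1)·(-2)/[(10)·(6)·(3)] = -1/18
Sum: 8·(-1/28) + 2·(25/36) + 8·(25/63) + 6·(-1/18) = 71/18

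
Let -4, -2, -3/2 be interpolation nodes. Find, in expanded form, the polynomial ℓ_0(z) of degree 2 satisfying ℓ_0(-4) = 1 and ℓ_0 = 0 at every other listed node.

ℓ_0(z) = (z + 2)(z + 3/2) / [(-2)·(-5/2)]
       = (z^2 + (7/2)z + 3) / (5)

ℓ_0(z) = (1/5)z^2 + (7/10)z + 3/5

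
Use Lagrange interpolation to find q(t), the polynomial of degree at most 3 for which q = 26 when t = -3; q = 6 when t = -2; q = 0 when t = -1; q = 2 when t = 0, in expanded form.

Build the Lagrange basis polynomials:
L_0(t) = (t + 2)(t + 1)t / [-6] = -(1/6)t^3 - (1/2)t^2 - (1/3)t
L_1(t) = (t + 3)(t + 1)t / [2] = (1/2)t^3 + 2t^2 + (3/2)t
L_2(t) = (t + 3)(t + 2)t / [-2] = -(1/2)t^3 - (5/2)t^2 - 3t
L_3(t) = (t + 3)(t + 2)(t + 1) / [6] = (1/6)t^3 + t^2 + (11/6)t + 1
q(t) = 26·L_0 + 6·L_1 + 0·L_2 + 2·L_3
  26·L_0(t) = -(13/3)t^3 - 13t^2 - (26/3)t
  6·L_1(t) = 3t^3 + 12t^2 + 9t
  0·L_2(t) = 0
  2·L_3(t) = (1/3)t^3 + 2t^2 + (11/3)t + 2
Adding term by term: -t^3 + t^2 + 4t + 2

q(t) = -t^3 + t^2 + 4t + 2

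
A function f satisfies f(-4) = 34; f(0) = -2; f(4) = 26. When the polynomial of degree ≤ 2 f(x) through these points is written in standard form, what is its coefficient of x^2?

The leading coefficient equals the top divided difference f[-4,0,4].
f[-4,0] = (-2 - 34) / (0 - (-4)) = -9
f[0,4] = (26 - (-2)) / (4 - 0) = 7
f[-4,0,4] = (7 - (-9)) / (4 - (-4)) = 2

2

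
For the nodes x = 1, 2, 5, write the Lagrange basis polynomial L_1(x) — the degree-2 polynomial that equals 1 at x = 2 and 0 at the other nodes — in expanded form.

L_1(x) = -(1/3)x^2 + 2x - 5/3

L_1(x) = (x - 1)(x - 5) / [(1)·(-3)]
       = (x^2 - 6x + 5) / (-3)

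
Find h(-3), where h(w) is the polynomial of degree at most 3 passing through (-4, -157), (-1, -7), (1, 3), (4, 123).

Using Newton's divided-difference form:
h[-4,-1] = (-7 - (-157)) / (-1 - (-4)) = 50
h[-1,1] = (3 - (-7)) / (1 - (-1)) = 5
h[1,4] = (123 - 3) / (4 - 1) = 40
h[-4,-1,1] = (5 - 50) / (1 - (-4)) = -9
h[-1,1,4] = (40 - 5) / (4 - (-1)) = 7
h[-4,-1,1,4] = (7 - (-9)) / (4 - (-4)) = 2
h(-3) = -157 + 50·(1) + (-9)·(1)·(-2) + 2·(1)·(-2)·(-4) = -73

-73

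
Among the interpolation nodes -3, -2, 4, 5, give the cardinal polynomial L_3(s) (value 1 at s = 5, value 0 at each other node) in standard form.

L_3(s) = (1/56)s^3 + (1/56)s^2 - (1/4)s - 3/7

L_3(s) = (s + 3)(s + 2)(s - 4) / [(8)·(7)·(1)]
       = (s^3 + s^2 - 14s - 24) / (56)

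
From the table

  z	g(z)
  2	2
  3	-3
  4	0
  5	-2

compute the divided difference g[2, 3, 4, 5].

g[2,3] = (-3 - 2) / (3 - 2) = -5
g[3,4] = (0 - (-3)) / (4 - 3) = 3
g[4,5] = (-2 - 0) / (5 - 4) = -2
g[2,3,4] = (3 - (-5)) / (4 - 2) = 4
g[3,4,5] = (-2 - 3) / (5 - 3) = -5/2
g[2,3,4,5] = (-5/2 - 4) / (5 - 2) = -13/6

-13/6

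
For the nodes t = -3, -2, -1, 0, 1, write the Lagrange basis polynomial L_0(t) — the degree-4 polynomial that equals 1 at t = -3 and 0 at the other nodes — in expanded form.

L_0(t) = (t + 2)(t + 1)t(t - 1) / [(-1)·(-2)·(-3)·(-4)]
       = (t^4 + 2t^3 - t^2 - 2t) / (24)

L_0(t) = (1/24)t^4 + (1/12)t^3 - (1/24)t^2 - (1/12)t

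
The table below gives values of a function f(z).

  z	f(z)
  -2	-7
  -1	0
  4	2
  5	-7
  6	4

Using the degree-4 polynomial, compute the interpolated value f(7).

1933/35

Using Newton's divided-difference form:
f[-2,-1] = (0 - (-7)) / (-1 - (-2)) = 7
f[-1,4] = (2 - 0) / (4 - (-1)) = 2/5
f[4,5] = (-7 - 2) / (5 - 4) = -9
f[5,6] = (4 - (-7)) / (6 - 5) = 11
f[-2,-1,4] = (2/5 - 7) / (4 - (-2)) = -11/10
f[-1,4,5] = (-9 - 2/5) / (5 - (-1)) = -47/30
f[4,5,6] = (11 - (-9)) / (6 - 4) = 10
f[-2,-1,4,5] = (-47/30 - (-11/10)) / (5 - (-2)) = -1/15
f[-1,4,5,6] = (10 - (-47/30)) / (6 - (-1)) = 347/210
f[-2,-1,4,5,6] = (347/210 - (-1/15)) / (6 - (-2)) = 361/1680
f(7) = -7 + 7·(9) + (-11/10)·(9)·(8) + (-1/15)·(9)·(8)·(3) + (361/1680)·(9)·(8)·(3)·(2) = 1933/35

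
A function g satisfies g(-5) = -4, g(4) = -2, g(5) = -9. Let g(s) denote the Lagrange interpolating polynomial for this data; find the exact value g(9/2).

-383/72

Evaluate each Lagrange basis at s = 9/2:
L_0(9/2) = (1/2)·(-1/2)/[(-9)·(-10)] = -1/360
L_1(9/2) = (19/2)·(-1/2)/[(9)·(-1)] = 19/36
L_2(9/2) = (19/2)·(1/2)/[(10)·(1)] = 19/40
Sum: (-4)·(-1/360) + (-2)·(19/36) + (-9)·(19/40) = -383/72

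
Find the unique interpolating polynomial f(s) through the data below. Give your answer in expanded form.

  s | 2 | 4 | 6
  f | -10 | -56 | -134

f(s) = -4s^2 + s + 4

Newton's divided differences:
f[2,4] = (-56 - (-10)) / (4 - 2) = -23
f[4,6] = (-134 - (-56)) / (6 - 4) = -39
f[2,4,6] = (-39 - (-23)) / (6 - 2) = -4
f(s) = -10 + (-23)·(s - 2) + (-4)·(s - 2)(s - 4)
Expanding: f(s) = -4s^2 + s + 4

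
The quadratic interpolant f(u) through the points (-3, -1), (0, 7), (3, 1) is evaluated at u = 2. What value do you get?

Evaluate each Lagrange basis at u = 2:
L_0(2) = (2)·(-1)/[(-3)·(-6)] = -1/9
L_1(2) = (5)·(-1)/[(3)·(-3)] = 5/9
L_2(2) = (5)·(2)/[(6)·(3)] = 5/9
Sum: (-1)·(-1/9) + 7·(5/9) + 1·(5/9) = 41/9

41/9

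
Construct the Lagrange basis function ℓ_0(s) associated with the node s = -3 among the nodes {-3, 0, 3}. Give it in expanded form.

ℓ_0(s) = (1/18)s^2 - (1/6)s

ℓ_0(s) = s(s - 3) / [(-3)·(-6)]
       = (s^2 - 3s) / (18)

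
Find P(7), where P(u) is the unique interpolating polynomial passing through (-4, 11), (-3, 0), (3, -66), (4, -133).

-550

Using Newton's divided-difference form:
P[-4,-3] = (0 - 11) / (-3 - (-4)) = -11
P[-3,3] = (-66 - 0) / (3 - (-3)) = -11
P[3,4] = (-133 - (-66)) / (4 - 3) = -67
P[-4,-3,3] = (-11 - (-11)) / (3 - (-4)) = 0
P[-3,3,4] = (-67 - (-11)) / (4 - (-3)) = -8
P[-4,-3,3,4] = (-8 - 0) / (4 - (-4)) = -1
P(7) = 11 + (-11)·(11) + 0·(11)·(10) + (-1)·(11)·(10)·(4) = -550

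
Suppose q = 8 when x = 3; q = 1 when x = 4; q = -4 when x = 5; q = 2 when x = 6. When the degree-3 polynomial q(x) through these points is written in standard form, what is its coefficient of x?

113/2

Build the Lagrange basis polynomials:
L_0(x) = (x - 4)(x - 5)(x - 6) / [-6] = -(1/6)x^3 + (5/2)x^2 - (37/3)x + 20
L_1(x) = (x - 3)(x - 5)(x - 6) / [2] = (1/2)x^3 - 7x^2 + (63/2)x - 45
L_2(x) = (x - 3)(x - 4)(x - 6) / [-2] = -(1/2)x^3 + (13/2)x^2 - 27x + 36
L_3(x) = (x - 3)(x - 4)(x - 5) / [6] = (1/6)x^3 - 2x^2 + (47/6)x - 10
q(x) = 8·L_0 + 1·L_1 + (-4)·L_2 + 2·L_3
Only the coefficient of x is needed; take it from each L_i and combine:
8·(-37/3) + 1·(63/2) + (-4)·(-27) + 2·(47/6) = 113/2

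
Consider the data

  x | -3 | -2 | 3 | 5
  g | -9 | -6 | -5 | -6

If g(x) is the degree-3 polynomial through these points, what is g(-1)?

Using Newton's divided-difference form:
g[-3,-2] = (-6 - (-9)) / (-2 - (-3)) = 3
g[-2,3] = (-5 - (-6)) / (3 - (-2)) = 1/5
g[3,5] = (-6 - (-5)) / (5 - 3) = -1/2
g[-3,-2,3] = (1/5 - 3) / (3 - (-3)) = -7/15
g[-2,3,5] = (-1/2 - 1/5) / (5 - (-2)) = -1/10
g[-3,-2,3,5] = (-1/10 - (-7/15)) / (5 - (-3)) = 11/240
g(-1) = -9 + 3·(2) + (-7/15)·(2)·(1) + (11/240)·(2)·(1)·(-4) = -43/10

-43/10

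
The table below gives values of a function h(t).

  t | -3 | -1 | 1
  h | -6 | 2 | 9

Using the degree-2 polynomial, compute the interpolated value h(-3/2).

3/32

L_0(-3/2) = (-1/2)·(-5/2)/[(-2)·(-4)] = 5/32
L_1(-3/2) = (3/2)·(-5/2)/[(2)·(-2)] = 15/16
L_2(-3/2) = (3/2)·(-1/2)/[(4)·(2)] = -3/32
Sum: (-6)·(5/32) + 2·(15/16) + 9·(-3/32) = 3/32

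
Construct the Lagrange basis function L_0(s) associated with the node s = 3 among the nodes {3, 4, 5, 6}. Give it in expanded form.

L_0(s) = (s - 4)(s - 5)(s - 6) / [(-1)·(-2)·(-3)]
       = (s^3 - 15s^2 + 74s - 120) / (-6)

L_0(s) = -(1/6)s^3 + (5/2)s^2 - (37/3)s + 20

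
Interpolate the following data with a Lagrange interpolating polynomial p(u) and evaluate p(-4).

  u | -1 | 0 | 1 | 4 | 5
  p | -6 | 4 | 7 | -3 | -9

-117

Evaluate each Lagrange basis at u = -4:
L_0(-4) = (-4)·(-5)·(-8)·(-9)/[(-1)·(-2)·(-5)·(-6)] = 24
L_1(-4) = (-3)·(-5)·(-8)·(-9)/[(1)·(-1)·(-4)·(-5)] = -54
L_2(-4) = (-3)·(-4)·(-8)·(-9)/[(2)·(1)·(-3)·(-4)] = 36
L_3(-4) = (-3)·(-4)·(-5)·(-9)/[(5)·(4)·(3)·(-1)] = -9
L_4(-4) = (-3)·(-4)·(-5)·(-8)/[(6)·(5)·(4)·(1)] = 4
Sum: (-6)·(24) + 4·(-54) + 7·(36) + (-3)·(-9) + (-9)·(4) = -117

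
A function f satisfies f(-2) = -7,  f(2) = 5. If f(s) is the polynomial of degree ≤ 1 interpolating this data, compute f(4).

Evaluate each Lagrange basis at s = 4:
L_0(4) = (2)/[(-4)] = -1/2
L_1(4) = (6)/[(4)] = 3/2
Sum: (-7)·(-1/2) + 5·(3/2) = 11

11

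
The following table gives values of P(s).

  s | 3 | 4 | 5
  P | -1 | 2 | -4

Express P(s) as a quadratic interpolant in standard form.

Build the Lagrange basis polynomials:
L_0(s) = (s - 4)(s - 5) / [2] = (1/2)s^2 - (9/2)s + 10
L_1(s) = (s - 3)(s - 5) / [-1] = -s^2 + 8s - 15
L_2(s) = (s - 3)(s - 4) / [2] = (1/2)s^2 - (7/2)s + 6
P(s) = (-1)·L_0 + 2·L_1 + (-4)·L_2
  (-1)·L_0(s) = -(1/2)s^2 + (9/2)s - 10
  2·L_1(s) = -2s^2 + 16s - 30
  (-4)·L_2(s) = -2s^2 + 14s - 24
Adding term by term: -(9/2)s^2 + (69/2)s - 64

P(s) = -(9/2)s^2 + (69/2)s - 64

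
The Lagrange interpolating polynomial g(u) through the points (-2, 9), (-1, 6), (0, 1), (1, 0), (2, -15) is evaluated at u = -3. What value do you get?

-20

Evaluate each Lagrange basis at u = -3:
L_0(-3) = (-2)·(-3)·(-4)·(-5)/[(-1)·(-2)·(-3)·(-4)] = 5
L_1(-3) = (-1)·(-3)·(-4)·(-5)/[(1)·(-1)·(-2)·(-3)] = -10
L_2(-3) = (-1)·(-2)·(-4)·(-5)/[(2)·(1)·(-1)·(-2)] = 10
L_3(-3) = (-1)·(-2)·(-3)·(-5)/[(3)·(2)·(1)·(-1)] = -5
L_4(-3) = (-1)·(-2)·(-3)·(-4)/[(4)·(3)·(2)·(1)] = 1
Sum: 9·(5) + 6·(-10) + 1·(10) + 0 + (-15)·(1) = -20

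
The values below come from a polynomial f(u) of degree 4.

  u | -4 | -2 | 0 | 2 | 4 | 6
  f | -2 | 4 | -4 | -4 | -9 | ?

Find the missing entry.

The 5 known values determine f uniquely (degree ≤ 4).
L_0(6) = (8)·(6)·(4)·(2)/[(-2)·(-4)·(-6)·(-8)] = 1
L_1(6) = (10)·(6)·(4)·(2)/[(2)·(-2)·(-4)·(-6)] = -5
L_2(6) = (10)·(8)·(4)·(2)/[(4)·(2)·(-2)·(-4)] = 10
L_3(6) = (10)·(8)·(6)·(2)/[(6)·(4)·(2)·(-2)] = -10
L_4(6) = (10)·(8)·(6)·(4)/[(8)·(6)·(4)·(2)] = 5
Sum: (-2)·(1) + 4·(-5) + (-4)·(10) + (-4)·(-10) + (-9)·(5) = -67

-67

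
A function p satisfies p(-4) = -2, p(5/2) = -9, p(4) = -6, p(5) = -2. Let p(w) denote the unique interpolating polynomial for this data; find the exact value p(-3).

Using Newton's divided-difference form:
p[-4,5/2] = (-9 - (-2)) / (5/2 - (-4)) = -14/13
p[5/2,4] = (-6 - (-9)) / (4 - 5/2) = 2
p[4,5] = (-2 - (-6)) / (5 - 4) = 4
p[-4,5/2,4] = (2 - (-14/13)) / (4 - (-4)) = 5/13
p[5/2,4,5] = (4 - 2) / (5 - 5/2) = 4/5
p[-4,5/2,4,5] = (4/5 - 5/13) / (5 - (-4)) = 3/65
p(-3) = -2 + (-14/13)·(1) + (5/13)·(1)·(-11/2) + (3/65)·(1)·(-11/2)·(-7) = -222/65

-222/65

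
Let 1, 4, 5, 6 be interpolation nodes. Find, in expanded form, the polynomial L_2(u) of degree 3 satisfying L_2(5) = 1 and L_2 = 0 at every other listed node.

L_2(u) = (u - 1)(u - 4)(u - 6) / [(4)·(1)·(-1)]
       = (u^3 - 11u^2 + 34u - 24) / (-4)

L_2(u) = -(1/4)u^3 + (11/4)u^2 - (17/2)u + 6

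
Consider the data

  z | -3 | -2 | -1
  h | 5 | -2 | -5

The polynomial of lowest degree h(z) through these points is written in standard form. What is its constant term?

-4

Build the Lagrange basis polynomials:
L_0(z) = (z + 2)(z + 1) / [2] = (1/2)z^2 + (3/2)z + 1
L_1(z) = (z + 3)(z + 1) / [-1] = -z^2 - 4z - 3
L_2(z) = (z + 3)(z + 2) / [2] = (1/2)z^2 + (5/2)z + 3
h(z) = 5·L_0 + (-2)·L_1 + (-5)·L_2
Only the constant term is needed; take it from each L_i and combine:
5·(1) + (-2)·(-3) + (-5)·(3) = -4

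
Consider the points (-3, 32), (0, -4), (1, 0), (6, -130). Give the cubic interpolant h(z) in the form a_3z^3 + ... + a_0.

h(z) = -z^3 + 2z^2 + 3z - 4

Build the Lagrange basis polynomials:
L_0(z) = z(z - 1)(z - 6) / [-108] = -(1/108)z^3 + (7/108)z^2 - (1/18)z
L_1(z) = (z + 3)(z - 1)(z - 6) / [18] = (1/18)z^3 - (2/9)z^2 - (5/6)z + 1
L_2(z) = (z + 3)z(z - 6) / [-20] = -(1/20)z^3 + (3/20)z^2 + (9/10)z
L_3(z) = (z + 3)z(z - 1) / [270] = (1/270)z^3 + (1/135)z^2 - (1/90)z
h(z) = 32·L_0 + (-4)·L_1 + 0·L_2 + (-130)·L_3
  32·L_0(z) = -(8/27)z^3 + (56/27)z^2 - (16/9)z
  (-4)·L_1(z) = -(2/9)z^3 + (8/9)z^2 + (10/3)z - 4
  0·L_2(z) = 0
  (-130)·L_3(z) = -(13/27)z^3 - (26/27)z^2 + (13/9)z
Adding term by term: -z^3 + 2z^2 + 3z - 4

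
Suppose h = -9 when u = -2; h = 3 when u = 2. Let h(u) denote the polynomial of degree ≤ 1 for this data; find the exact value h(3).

6

L_0(3) = (1)/[(-4)] = -1/4
L_1(3) = (5)/[(4)] = 5/4
Sum: (-9)·(-1/4) + 3·(5/4) = 6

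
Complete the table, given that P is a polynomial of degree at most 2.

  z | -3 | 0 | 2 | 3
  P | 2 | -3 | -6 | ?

-37/5

The 3 known values determine P uniquely (degree ≤ 2).
Evaluate each Lagrange basis at z = 3:
L_0(3) = (3)·(1)/[(-3)·(-5)] = 1/5
L_1(3) = (6)·(1)/[(3)·(-2)] = -1
L_2(3) = (6)·(3)/[(5)·(2)] = 9/5
Sum: 2·(1/5) + (-3)·(-1) + (-6)·(9/5) = -37/5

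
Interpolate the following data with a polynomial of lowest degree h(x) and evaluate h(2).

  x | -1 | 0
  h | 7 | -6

Evaluate each Lagrange basis at x = 2:
L_0(2) = (2)/[(-1)] = -2
L_1(2) = (3)/[(1)] = 3
Sum: 7·(-2) + (-6)·(3) = -32

-32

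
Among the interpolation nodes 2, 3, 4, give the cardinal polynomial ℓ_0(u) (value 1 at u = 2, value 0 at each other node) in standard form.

ℓ_0(u) = (u - 3)(u - 4) / [(-1)·(-2)]
       = (u^2 - 7u + 12) / (2)

ℓ_0(u) = (1/2)u^2 - (7/2)u + 6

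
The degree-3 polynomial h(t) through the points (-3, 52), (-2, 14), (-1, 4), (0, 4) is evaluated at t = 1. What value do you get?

Using Newton's divided-difference form:
h[-3,-2] = (14 - 52) / (-2 - (-3)) = -38
h[-2,-1] = (4 - 14) / (-1 - (-2)) = -10
h[-1,0] = (4 - 4) / (0 - (-1)) = 0
h[-3,-2,-1] = (-10 - (-38)) / (-1 - (-3)) = 14
h[-2,-1,0] = (0 - (-10)) / (0 - (-2)) = 5
h[-3,-2,-1,0] = (5 - 14) / (0 - (-3)) = -3
h(1) = 52 + (-38)·(4) + 14·(4)·(3) + (-3)·(4)·(3)·(2) = -4

-4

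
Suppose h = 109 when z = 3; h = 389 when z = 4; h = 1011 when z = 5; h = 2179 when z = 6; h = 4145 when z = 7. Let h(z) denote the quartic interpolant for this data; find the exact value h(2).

15

L_0(2) = (-2)·(-3)·(-4)·(-5)/[(-1)·(-2)·(-3)·(-4)] = 5
L_1(2) = (-1)·(-3)·(-4)·(-5)/[(1)·(-1)·(-2)·(-3)] = -10
L_2(2) = (-1)·(-2)·(-4)·(-5)/[(2)·(1)·(-1)·(-2)] = 10
L_3(2) = (-1)·(-2)·(-3)·(-5)/[(3)·(2)·(1)·(-1)] = -5
L_4(2) = (-1)·(-2)·(-3)·(-4)/[(4)·(3)·(2)·(1)] = 1
Sum: 109·(5) + 389·(-10) + 1011·(10) + 2179·(-5) + 4145·(1) = 15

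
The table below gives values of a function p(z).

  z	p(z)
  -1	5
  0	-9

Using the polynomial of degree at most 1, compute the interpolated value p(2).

-37

Evaluate each Lagrange basis at z = 2:
L_0(2) = (2)/[(-1)] = -2
L_1(2) = (3)/[(1)] = 3
Sum: 5·(-2) + (-9)·(3) = -37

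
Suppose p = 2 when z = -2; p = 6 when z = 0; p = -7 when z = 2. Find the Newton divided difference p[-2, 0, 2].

-17/8

p[-2,0] = (6 - 2) / (0 - (-2)) = 2
p[0,2] = (-7 - 6) / (2 - 0) = -13/2
p[-2,0,2] = (-13/2 - 2) / (2 - (-2)) = -17/8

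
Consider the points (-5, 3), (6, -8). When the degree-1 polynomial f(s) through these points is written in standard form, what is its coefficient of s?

-1

Build the Lagrange basis polynomials:
L_0(s) = (s - 6) / [-11] = -(1/11)s + 6/11
L_1(s) = (s + 5) / [11] = (1/11)s + 5/11
f(s) = 3·L_0 + (-8)·L_1
Only the coefficient of s is needed; take it from each L_i and combine:
3·(-1/11) + (-8)·(1/11) = -1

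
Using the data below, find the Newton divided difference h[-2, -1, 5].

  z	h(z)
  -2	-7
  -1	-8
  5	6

10/21

h[-2,-1] = (-8 - (-7)) / (-1 - (-2)) = -1
h[-1,5] = (6 - (-8)) / (5 - (-1)) = 7/3
h[-2,-1,5] = (7/3 - (-1)) / (5 - (-2)) = 10/21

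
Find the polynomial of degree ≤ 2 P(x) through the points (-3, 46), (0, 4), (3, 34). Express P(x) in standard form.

P(x) = 4x^2 - 2x + 4

Build the Lagrange basis polynomials:
L_0(x) = x(x - 3) / [18] = (1/18)x^2 - (1/6)x
L_1(x) = (x + 3)(x - 3) / [-9] = -(1/9)x^2 + 1
L_2(x) = (x + 3)x / [18] = (1/18)x^2 + (1/6)x
P(x) = 46·L_0 + 4·L_1 + 34·L_2
  46·L_0(x) = (23/9)x^2 - (23/3)x
  4·L_1(x) = -(4/9)x^2 + 4
  34·L_2(x) = (17/9)x^2 + (17/3)x
Adding term by term: 4x^2 - 2x + 4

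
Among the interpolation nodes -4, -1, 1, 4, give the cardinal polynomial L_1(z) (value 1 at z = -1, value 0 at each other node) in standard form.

L_1(z) = (z + 4)(z - 1)(z - 4) / [(3)·(-2)·(-5)]
       = (z^3 - z^2 - 16z + 16) / (30)

L_1(z) = (1/30)z^3 - (1/30)z^2 - (8/15)z + 8/15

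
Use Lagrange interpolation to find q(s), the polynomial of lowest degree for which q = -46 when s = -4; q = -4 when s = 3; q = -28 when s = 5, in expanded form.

q(s) = -2s^2 + 4s + 2

Build the Lagrange basis polynomials:
L_0(s) = (s - 3)(s - 5) / [63] = (1/63)s^2 - (8/63)s + 5/21
L_1(s) = (s + 4)(s - 5) / [-14] = -(1/14)s^2 + (1/14)s + 10/7
L_2(s) = (s + 4)(s - 3) / [18] = (1/18)s^2 + (1/18)s - 2/3
q(s) = (-46)·L_0 + (-4)·L_1 + (-28)·L_2
  (-46)·L_0(s) = -(46/63)s^2 + (368/63)s - 230/21
  (-4)·L_1(s) = (2/7)s^2 - (2/7)s - 40/7
  (-28)·L_2(s) = -(14/9)s^2 - (14/9)s + 56/3
Adding term by term: -2s^2 + 4s + 2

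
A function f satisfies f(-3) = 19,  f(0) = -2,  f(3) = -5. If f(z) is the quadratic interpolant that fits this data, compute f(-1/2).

1/4

L_0(-1/2) = (-1/2)·(-7/2)/[(-3)·(-6)] = 7/72
L_1(-1/2) = (5/2)·(-7/2)/[(3)·(-3)] = 35/36
L_2(-1/2) = (5/2)·(-1/2)/[(6)·(3)] = -5/72
Sum: 19·(7/72) + (-2)·(35/36) + (-5)·(-5/72) = 1/4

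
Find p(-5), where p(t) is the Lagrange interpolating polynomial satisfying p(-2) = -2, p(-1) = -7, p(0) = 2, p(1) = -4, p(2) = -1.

1182

L_0(-5) = (-4)·(-5)·(-6)·(-7)/[(-1)·(-2)·(-3)·(-4)] = 35
L_1(-5) = (-3)·(-5)·(-6)·(-7)/[(1)·(-1)·(-2)·(-3)] = -105
L_2(-5) = (-3)·(-4)·(-6)·(-7)/[(2)·(1)·(-1)·(-2)] = 126
L_3(-5) = (-3)·(-4)·(-5)·(-7)/[(3)·(2)·(1)·(-1)] = -70
L_4(-5) = (-3)·(-4)·(-5)·(-6)/[(4)·(3)·(2)·(1)] = 15
Sum: (-2)·(35) + (-7)·(-105) + 2·(126) + (-4)·(-70) + (-1)·(15) = 1182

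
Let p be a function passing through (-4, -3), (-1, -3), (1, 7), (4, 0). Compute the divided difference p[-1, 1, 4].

p[-1,1] = (7 - (-3)) / (1 - (-1)) = 5
p[1,4] = (0 - 7) / (4 - 1) = -7/3
p[-1,1,4] = (-7/3 - 5) / (4 - (-1)) = -22/15

-22/15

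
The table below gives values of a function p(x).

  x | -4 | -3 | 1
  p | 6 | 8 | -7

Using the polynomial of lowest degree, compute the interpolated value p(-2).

77/10

Using Newton's divided-difference form:
p[-4,-3] = (8 - 6) / (-3 - (-4)) = 2
p[-3,1] = (-7 - 8) / (1 - (-3)) = -15/4
p[-4,-3,1] = (-15/4 - 2) / (1 - (-4)) = -23/20
p(-2) = 6 + 2·(2) + (-23/20)·(2)·(1) = 77/10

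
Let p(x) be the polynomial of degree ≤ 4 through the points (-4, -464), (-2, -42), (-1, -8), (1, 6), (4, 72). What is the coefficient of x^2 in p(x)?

L_0(x) = (x + 2)(x + 1)(x - 1)(x - 4) / [240] = (1/240)x^4 - (1/120)x^3 - (3/80)x^2 + (1/120)x + 1/30
L_1(x) = (x + 4)(x + 1)(x - 1)(x - 4) / [-36] = -(1/36)x^4 + (17/36)x^2 - 4/9
L_2(x) = (x + 4)(x + 2)(x - 1)(x - 4) / [30] = (1/30)x^4 + (1/30)x^3 - (3/5)x^2 - (8/15)x + 16/15
L_3(x) = (x + 4)(x + 2)(x + 1)(x - 4) / [-90] = -(1/90)x^4 - (1/30)x^3 + (7/45)x^2 + (8/15)x + 16/45
L_4(x) = (x + 4)(x + 2)(x + 1)(x - 1) / [720] = (1/720)x^4 + (1/120)x^3 + (7/720)x^2 - (1/120)x - 1/90
p(x) = (-464)·L_0 + (-42)·L_1 + (-8)·L_2 + 6·L_3 + 72·L_4
Only the coefficient of x^2 is needed; take it from each L_i and combine:
(-464)·(-3/80) + (-42)·(17/36) + (-8)·(-3/5) + 6·(7/45) + 72·(7/720) = 4

4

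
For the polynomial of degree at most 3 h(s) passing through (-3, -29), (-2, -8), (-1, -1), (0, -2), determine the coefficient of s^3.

1

The leading coefficient equals the top divided difference h[-3,-2,-1,0].
h[-3,-2] = (-8 - (-29)) / (-2 - (-3)) = 21
h[-2,-1] = (-1 - (-8)) / (-1 - (-2)) = 7
h[-1,0] = (-2 - (-1)) / (0 - (-1)) = -1
h[-3,-2,-1] = (7 - 21) / (-1 - (-3)) = -7
h[-2,-1,0] = (-1 - 7) / (0 - (-2)) = -4
h[-3,-2,-1,0] = (-4 - (-7)) / (0 - (-3)) = 1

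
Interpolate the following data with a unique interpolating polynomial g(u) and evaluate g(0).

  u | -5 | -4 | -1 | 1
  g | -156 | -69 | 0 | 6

L_0(0) = (4)·(1)·(-1)/[(-1)·(-4)·(-6)] = 1/6
L_1(0) = (5)·(1)·(-1)/[(1)·(-3)·(-5)] = -1/3
L_2(0) = (5)·(4)·(-1)/[(4)·(3)·(-2)] = 5/6
L_3(0) = (5)·(4)·(1)/[(6)·(5)·(2)] = 1/3
Sum: (-156)·(1/6) + (-69)·(-1/3) + 0 + 6·(1/3) = -1

-1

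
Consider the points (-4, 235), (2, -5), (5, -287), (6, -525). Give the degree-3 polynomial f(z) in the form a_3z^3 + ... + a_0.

f(z) = -3z^3 + 3z^2 + 2z + 3

Build the Lagrange basis polynomials:
L_0(z) = (z - 2)(z - 5)(z - 6) / [-540] = -(1/540)z^3 + (13/540)z^2 - (13/135)z + 1/9
L_1(z) = (z + 4)(z - 5)(z - 6) / [72] = (1/72)z^3 - (7/72)z^2 - (7/36)z + 5/3
L_2(z) = (z + 4)(z - 2)(z - 6) / [-27] = -(1/27)z^3 + (4/27)z^2 + (20/27)z - 16/9
L_3(z) = (z + 4)(z - 2)(z - 5) / [40] = (1/40)z^3 - (3/40)z^2 - (9/20)z + 1
f(z) = 235·L_0 + (-5)·L_1 + (-287)·L_2 + (-525)·L_3
  235·L_0(z) = -(47/108)z^3 + (611/108)z^2 - (611/27)z + 235/9
  (-5)·L_1(z) = -(5/72)z^3 + (35/72)z^2 + (35/36)z - 25/3
  (-287)·L_2(z) = (287/27)z^3 - (1148/27)z^2 - (5740/27)z + 4592/9
  (-525)·L_3(z) = -(105/8)z^3 + (315/8)z^2 + (945/4)z - 525
Adding term by term: -3z^3 + 3z^2 + 2z + 3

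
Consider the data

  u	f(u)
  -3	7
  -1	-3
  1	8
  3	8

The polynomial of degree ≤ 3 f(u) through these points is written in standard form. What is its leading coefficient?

L_0(u) = (u + 1)(u - 1)(u - 3) / [-48] = -(1/48)u^3 + (1/16)u^2 + (1/48)u - 1/16
L_1(u) = (u + 3)(u - 1)(u - 3) / [16] = (1/16)u^3 - (1/16)u^2 - (9/16)u + 9/16
L_2(u) = (u + 3)(u + 1)(u - 3) / [-16] = -(1/16)u^3 - (1/16)u^2 + (9/16)u + 9/16
L_3(u) = (u + 3)(u + 1)(u - 1) / [48] = (1/48)u^3 + (1/16)u^2 - (1/48)u - 1/16
f(u) = 7·L_0 + (-3)·L_1 + 8·L_2 + 8·L_3
Only the coefficient of u^3 is needed; take it from each L_i and combine:
7·(-1/48) + (-3)·(1/16) + 8·(-1/16) + 8·(1/48) = -2/3

-2/3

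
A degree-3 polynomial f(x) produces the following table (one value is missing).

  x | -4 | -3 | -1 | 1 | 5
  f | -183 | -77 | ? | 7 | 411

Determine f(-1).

-3

The 4 known values determine f uniquely (degree ≤ 3).
Evaluate each Lagrange basis at x = -1:
L_0(-1) = (2)·(-2)·(-6)/[(-1)·(-5)·(-9)] = -8/15
L_1(-1) = (3)·(-2)·(-6)/[(1)·(-4)·(-8)] = 9/8
L_2(-1) = (3)·(2)·(-6)/[(5)·(4)·(-4)] = 9/20
L_3(-1) = (3)·(2)·(-2)/[(9)·(8)·(4)] = -1/24
Sum: (-183)·(-8/15) + (-77)·(9/8) + 7·(9/20) + 411·(-1/24) = -3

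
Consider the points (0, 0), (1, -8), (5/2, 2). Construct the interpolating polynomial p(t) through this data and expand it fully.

p(t) = (88/15)t^2 - (208/15)t

L_0(t) = (t - 1)(t - 5/2) / [5/2] = (2/5)t^2 - (7/5)t + 1
L_1(t) = t(t - 5/2) / [-3/2] = -(2/3)t^2 + (5/3)t
L_2(t) = t(t - 1) / [15/4] = (4/15)t^2 - (4/15)t
p(t) = 0·L_0 + (-8)·L_1 + 2·L_2
  0·L_0(t) = 0
  (-8)·L_1(t) = (16/3)t^2 - (40/3)t
  2·L_2(t) = (8/15)t^2 - (8/15)t
Adding term by term: (88/15)t^2 - (208/15)t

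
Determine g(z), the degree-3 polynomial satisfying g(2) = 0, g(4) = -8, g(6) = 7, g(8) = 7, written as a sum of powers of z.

g(z) = -(19/24)z^3 + (99/8)z^2 - (673/12)z + 69

Build the Lagrange basis polynomials:
L_0(z) = (z - 4)(z - 6)(z - 8) / [-48] = -(1/48)z^3 + (3/8)z^2 - (13/6)z + 4
L_1(z) = (z - 2)(z - 6)(z - 8) / [16] = (1/16)z^3 - z^2 + (19/4)z - 6
L_2(z) = (z - 2)(z - 4)(z - 8) / [-16] = -(1/16)z^3 + (7/8)z^2 - (7/2)z + 4
L_3(z) = (z - 2)(z - 4)(z - 6) / [48] = (1/48)z^3 - (1/4)z^2 + (11/12)z - 1
g(z) = 0·L_0 + (-8)·L_1 + 7·L_2 + 7·L_3
  0·L_0(z) = 0
  (-8)·L_1(z) = -(1/2)z^3 + 8z^2 - 38z + 48
  7·L_2(z) = -(7/16)z^3 + (49/8)z^2 - (49/2)z + 28
  7·L_3(z) = (7/48)z^3 - (7/4)z^2 + (77/12)z - 7
Adding term by term: -(19/24)z^3 + (99/8)z^2 - (673/12)z + 69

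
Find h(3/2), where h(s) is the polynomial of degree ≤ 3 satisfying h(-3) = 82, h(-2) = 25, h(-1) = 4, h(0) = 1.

Evaluate each Lagrange basis at s = 3/2:
L_0(3/2) = (7/2)·(5/2)·(3/2)/[(-1)·(-2)·(-3)] = -35/16
L_1(3/2) = (9/2)·(5/2)·(3/2)/[(1)·(-1)·(-2)] = 135/16
L_2(3/2) = (9/2)·(7/2)·(3/2)/[(2)·(1)·(-1)] = -189/16
L_3(3/2) = (9/2)·(7/2)·(5/2)/[(3)·(2)·(1)] = 105/16
Sum: 82·(-35/16) + 25·(135/16) + 4·(-189/16) + 1·(105/16) = -73/8

-73/8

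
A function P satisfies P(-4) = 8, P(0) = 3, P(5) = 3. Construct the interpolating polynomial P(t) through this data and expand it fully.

Build the Lagrange basis polynomials:
L_0(t) = t(t - 5) / [36] = (1/36)t^2 - (5/36)t
L_1(t) = (t + 4)(t - 5) / [-20] = -(1/20)t^2 + (1/20)t + 1
L_2(t) = (t + 4)t / [45] = (1/45)t^2 + (4/45)t
P(t) = 8·L_0 + 3·L_1 + 3·L_2
  8·L_0(t) = (2/9)t^2 - (10/9)t
  3·L_1(t) = -(3/20)t^2 + (3/20)t + 3
  3·L_2(t) = (1/15)t^2 + (4/15)t
Adding term by term: (5/36)t^2 - (25/36)t + 3

P(t) = (5/36)t^2 - (25/36)t + 3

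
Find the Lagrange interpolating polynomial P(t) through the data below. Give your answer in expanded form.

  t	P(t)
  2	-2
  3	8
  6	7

L_0(t) = (t - 3)(t - 6) / [4] = (1/4)t^2 - (9/4)t + 9/2
L_1(t) = (t - 2)(t - 6) / [-3] = -(1/3)t^2 + (8/3)t - 4
L_2(t) = (t - 2)(t - 3) / [12] = (1/12)t^2 - (5/12)t + 1/2
P(t) = (-2)·L_0 + 8·L_1 + 7·L_2
  (-2)·L_0(t) = -(1/2)t^2 + (9/2)t - 9
  8·L_1(t) = -(8/3)t^2 + (64/3)t - 32
  7·L_2(t) = (7/12)t^2 - (35/12)t + 7/2
Adding term by term: -(31/12)t^2 + (275/12)t - 75/2

P(t) = -(31/12)t^2 + (275/12)t - 75/2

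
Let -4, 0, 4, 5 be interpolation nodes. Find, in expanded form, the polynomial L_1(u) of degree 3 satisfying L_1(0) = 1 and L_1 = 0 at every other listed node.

L_1(u) = (u + 4)(u - 4)(u - 5) / [(4)·(-4)·(-5)]
       = (u^3 - 5u^2 - 16u + 80) / (80)

L_1(u) = (1/80)u^3 - (1/16)u^2 - (1/5)u + 1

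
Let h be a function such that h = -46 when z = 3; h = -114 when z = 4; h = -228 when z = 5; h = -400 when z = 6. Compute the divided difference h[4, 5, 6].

h[4,5] = (-228 - (-114)) / (5 - 4) = -114
h[5,6] = (-400 - (-228)) / (6 - 5) = -172
h[4,5,6] = (-172 - (-114)) / (6 - 4) = -29

-29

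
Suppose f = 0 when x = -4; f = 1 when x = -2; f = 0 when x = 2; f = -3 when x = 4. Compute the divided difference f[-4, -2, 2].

f[-4,-2] = (1 - 0) / (-2 - (-4)) = 1/2
f[-2,2] = (0 - 1) / (2 - (-2)) = -1/4
f[-4,-2,2] = (-1/4 - 1/2) / (2 - (-4)) = -1/8

-1/8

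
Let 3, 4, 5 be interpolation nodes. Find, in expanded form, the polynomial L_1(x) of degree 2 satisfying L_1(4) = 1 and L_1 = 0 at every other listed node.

L_1(x) = (x - 3)(x - 5) / [(1)·(-1)]
       = (x^2 - 8x + 15) / (-1)

L_1(x) = -x^2 + 8x - 15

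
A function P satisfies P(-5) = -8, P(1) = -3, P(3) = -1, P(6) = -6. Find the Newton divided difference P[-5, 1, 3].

P[-5,1] = (-3 - (-8)) / (1 - (-5)) = 5/6
P[1,3] = (-1 - (-3)) / (3 - 1) = 1
P[-5,1,3] = (1 - 5/6) / (3 - (-5)) = 1/48

1/48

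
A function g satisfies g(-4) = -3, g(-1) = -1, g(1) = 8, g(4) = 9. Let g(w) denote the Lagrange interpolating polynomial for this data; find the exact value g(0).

L_0(0) = (1)·(-1)·(-4)/[(-3)·(-5)·(-8)] = -1/30
L_1(0) = (4)·(-1)·(-4)/[(3)·(-2)·(-5)] = 8/15
L_2(0) = (4)·(1)·(-4)/[(5)·(2)·(-3)] = 8/15
L_3(0) = (4)·(1)·(-1)/[(8)·(5)·(3)] = -1/30
Sum: (-3)·(-1/30) + (-1)·(8/15) + 8·(8/15) + 9·(-1/30) = 53/15

53/15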